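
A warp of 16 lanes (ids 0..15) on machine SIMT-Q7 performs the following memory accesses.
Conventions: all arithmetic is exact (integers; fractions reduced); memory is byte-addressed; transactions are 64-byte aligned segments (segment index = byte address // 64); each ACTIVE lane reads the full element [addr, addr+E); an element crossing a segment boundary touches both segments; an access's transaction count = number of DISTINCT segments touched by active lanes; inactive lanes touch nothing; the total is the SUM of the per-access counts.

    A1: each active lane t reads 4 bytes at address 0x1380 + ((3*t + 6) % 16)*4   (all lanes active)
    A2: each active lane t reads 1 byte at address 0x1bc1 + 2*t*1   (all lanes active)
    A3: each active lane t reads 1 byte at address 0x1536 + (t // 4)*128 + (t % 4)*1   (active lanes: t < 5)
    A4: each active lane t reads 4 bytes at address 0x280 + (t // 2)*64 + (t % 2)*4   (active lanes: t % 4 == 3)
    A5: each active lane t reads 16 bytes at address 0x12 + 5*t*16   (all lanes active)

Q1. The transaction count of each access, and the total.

A1: 1 transaction
A2: 1 transaction
A3: 2 transactions
A4: 4 transactions
A5: 20 transactions

Answer: 1,1,2,4,20; total 28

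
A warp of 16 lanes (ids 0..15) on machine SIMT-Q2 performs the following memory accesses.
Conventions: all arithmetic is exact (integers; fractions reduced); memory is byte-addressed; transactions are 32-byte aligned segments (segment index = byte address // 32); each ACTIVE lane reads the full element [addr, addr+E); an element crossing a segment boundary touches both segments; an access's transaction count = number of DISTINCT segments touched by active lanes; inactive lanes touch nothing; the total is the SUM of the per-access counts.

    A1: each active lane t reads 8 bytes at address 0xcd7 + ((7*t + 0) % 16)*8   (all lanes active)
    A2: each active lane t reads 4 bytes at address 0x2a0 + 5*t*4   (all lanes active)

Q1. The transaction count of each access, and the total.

A1: 5 transactions
A2: 10 transactions

Answer: 5,10; total 15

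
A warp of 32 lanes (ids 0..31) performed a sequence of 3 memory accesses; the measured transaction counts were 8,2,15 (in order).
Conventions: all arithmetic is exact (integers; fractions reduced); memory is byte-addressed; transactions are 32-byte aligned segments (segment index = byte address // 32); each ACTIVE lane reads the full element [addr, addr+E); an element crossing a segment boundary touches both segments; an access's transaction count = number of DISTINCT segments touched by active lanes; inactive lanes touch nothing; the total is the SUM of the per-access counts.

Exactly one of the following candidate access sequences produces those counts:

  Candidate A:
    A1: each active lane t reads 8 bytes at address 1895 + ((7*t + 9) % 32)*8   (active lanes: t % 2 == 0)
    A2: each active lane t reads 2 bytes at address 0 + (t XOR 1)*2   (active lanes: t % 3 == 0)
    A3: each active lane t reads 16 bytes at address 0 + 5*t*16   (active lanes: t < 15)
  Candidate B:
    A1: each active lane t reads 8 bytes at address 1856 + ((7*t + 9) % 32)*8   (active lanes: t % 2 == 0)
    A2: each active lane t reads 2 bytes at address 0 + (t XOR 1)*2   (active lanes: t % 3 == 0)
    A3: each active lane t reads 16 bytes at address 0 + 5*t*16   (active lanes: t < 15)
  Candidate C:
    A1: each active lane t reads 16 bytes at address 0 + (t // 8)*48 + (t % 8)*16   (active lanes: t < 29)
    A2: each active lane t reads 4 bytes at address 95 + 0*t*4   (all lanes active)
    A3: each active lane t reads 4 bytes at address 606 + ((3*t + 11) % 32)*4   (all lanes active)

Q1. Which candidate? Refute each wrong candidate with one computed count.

A: A1 gives 9 transactions, not 8
C: A1 gives 7 transactions, not 8
B: all counts match (8,2,15)

Answer: B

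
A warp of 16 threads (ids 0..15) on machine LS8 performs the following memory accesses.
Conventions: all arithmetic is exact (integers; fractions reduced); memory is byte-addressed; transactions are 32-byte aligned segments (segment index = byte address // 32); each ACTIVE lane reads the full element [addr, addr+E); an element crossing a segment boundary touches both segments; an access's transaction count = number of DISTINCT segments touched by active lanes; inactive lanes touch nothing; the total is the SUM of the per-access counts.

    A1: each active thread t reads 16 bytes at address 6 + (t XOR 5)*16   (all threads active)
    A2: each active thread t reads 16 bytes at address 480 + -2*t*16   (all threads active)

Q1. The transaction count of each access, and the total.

A1: 9 transactions
A2: 16 transactions

Answer: 9,16; total 25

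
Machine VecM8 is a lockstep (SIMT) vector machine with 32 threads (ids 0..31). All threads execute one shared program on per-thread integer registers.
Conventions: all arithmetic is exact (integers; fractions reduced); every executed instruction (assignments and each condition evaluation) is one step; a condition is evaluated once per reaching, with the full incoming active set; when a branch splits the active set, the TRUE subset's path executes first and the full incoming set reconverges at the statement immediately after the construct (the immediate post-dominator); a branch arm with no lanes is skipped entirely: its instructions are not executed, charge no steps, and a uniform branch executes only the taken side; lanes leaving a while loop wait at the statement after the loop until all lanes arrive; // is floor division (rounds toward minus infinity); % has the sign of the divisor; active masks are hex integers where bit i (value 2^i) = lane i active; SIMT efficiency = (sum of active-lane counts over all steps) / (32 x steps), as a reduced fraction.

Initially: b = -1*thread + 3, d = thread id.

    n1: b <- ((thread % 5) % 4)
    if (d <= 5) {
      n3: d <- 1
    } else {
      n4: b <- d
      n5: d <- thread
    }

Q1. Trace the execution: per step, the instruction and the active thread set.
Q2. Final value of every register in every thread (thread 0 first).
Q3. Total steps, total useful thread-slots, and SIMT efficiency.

step 0: b <- ((thread % 5) % 4)      0xffffffff
step 1: eval (d <= 5)                0xffffffff
step 2: d <- 1                       0x0000003f
step 3: b <- d                       0xffffffc0
step 4: d <- thread                  0xffffffc0

Answer: 5 steps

b: 0,1,2,3,0,0,6,7,8,9,10,11,12,13,14,15,16,17,18,19,20,21,22,23,24,25,26,27,28,29,30,31
d: 1,1,1,1,1,1,6,7,8,9,10,11,12,13,14,15,16,17,18,19,20,21,22,23,24,25,26,27,28,29,30,31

steps = 5; useful = 122; efficiency = 122/160 = 61/80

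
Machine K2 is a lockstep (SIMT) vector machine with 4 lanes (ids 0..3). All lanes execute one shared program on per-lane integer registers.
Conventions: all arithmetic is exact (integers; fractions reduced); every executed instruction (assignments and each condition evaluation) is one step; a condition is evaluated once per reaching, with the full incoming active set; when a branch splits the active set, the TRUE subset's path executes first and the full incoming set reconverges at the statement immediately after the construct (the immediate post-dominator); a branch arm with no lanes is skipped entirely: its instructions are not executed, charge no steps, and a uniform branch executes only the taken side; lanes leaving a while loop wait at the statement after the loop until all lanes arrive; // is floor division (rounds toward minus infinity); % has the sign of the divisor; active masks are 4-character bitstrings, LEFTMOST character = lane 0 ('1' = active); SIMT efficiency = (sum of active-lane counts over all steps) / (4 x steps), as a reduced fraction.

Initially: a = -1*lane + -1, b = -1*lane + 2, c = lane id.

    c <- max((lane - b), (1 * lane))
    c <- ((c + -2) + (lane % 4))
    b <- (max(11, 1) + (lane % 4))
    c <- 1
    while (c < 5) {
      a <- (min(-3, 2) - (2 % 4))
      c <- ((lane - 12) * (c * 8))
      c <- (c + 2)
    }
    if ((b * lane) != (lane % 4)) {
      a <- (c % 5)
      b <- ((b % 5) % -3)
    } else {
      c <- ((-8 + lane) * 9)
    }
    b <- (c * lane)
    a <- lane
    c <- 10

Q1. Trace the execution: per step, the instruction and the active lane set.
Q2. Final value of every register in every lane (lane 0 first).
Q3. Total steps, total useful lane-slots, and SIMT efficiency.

step 0: c <- max((lane - b), (1 * lane)) 1111
step 1: c <- ((c + -2) + (lane % 4)) 1111
step 2: b <- (max(11, 1) + (lane % 4)) 1111
step 3: c <- 1                       1111
step 4: eval (c < 5)                 1111
step 5: a <- (min(-3, 2) - (2 % 4))  1111
step 6: c <- ((lane - 12) * (c * 8)) 1111
step 7: c <- (c + 2)                 1111
step 8: eval (c < 5)                 1111
step 9: a <- (min(-3, 2) - (2 % 4))  1111
step 10: c <- ((lane - 12) * (c * 8)) 1111
step 11: c <- (c + 2)                 1111
step 12: eval (c < 5)                 1111
step 13: eval ((b * lane) != (lane % 4)) 1111
step 14: a <- (c % 5)                 0111
step 15: b <- ((b % 5) % -3)          0111
step 16: c <- ((-8 + lane) * 9)       1000
step 17: b <- (c * lane)              1111
step 18: a <- lane                    1111
step 19: c <- 10                      1111

Answer: 20 steps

a: 0,1,2,3
b: 0,7570,12484,15126
c: 10,10,10,10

steps = 20; useful = 75; efficiency = 75/80 = 15/16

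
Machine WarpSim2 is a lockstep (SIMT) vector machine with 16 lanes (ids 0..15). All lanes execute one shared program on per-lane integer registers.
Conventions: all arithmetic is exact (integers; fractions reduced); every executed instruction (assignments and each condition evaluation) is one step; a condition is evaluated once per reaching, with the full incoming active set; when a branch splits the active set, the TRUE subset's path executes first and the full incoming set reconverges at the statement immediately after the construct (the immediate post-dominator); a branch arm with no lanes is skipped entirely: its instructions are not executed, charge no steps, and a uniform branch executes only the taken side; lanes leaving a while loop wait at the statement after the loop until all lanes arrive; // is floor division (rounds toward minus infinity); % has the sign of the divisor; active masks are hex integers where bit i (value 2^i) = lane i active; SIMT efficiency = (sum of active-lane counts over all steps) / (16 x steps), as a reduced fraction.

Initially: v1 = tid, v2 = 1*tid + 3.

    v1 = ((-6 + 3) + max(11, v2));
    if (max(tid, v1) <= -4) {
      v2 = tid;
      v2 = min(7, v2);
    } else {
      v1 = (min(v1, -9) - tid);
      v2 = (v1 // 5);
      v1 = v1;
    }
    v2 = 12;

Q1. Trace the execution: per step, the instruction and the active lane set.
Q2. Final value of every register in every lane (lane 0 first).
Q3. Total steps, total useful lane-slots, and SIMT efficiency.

step 0: v1 <- ((-6 + 3) + max(11, v2)) 0xffff
step 1: eval (max(tid, v1) <= -4)    0xffff
step 2: v1 <- (min(v1, -9) - tid)    0xffff
step 3: v2 <- (v1 // 5)              0xffff
step 4: v1 <- v1                     0xffff
step 5: v2 <- 12                     0xffff

Answer: 6 steps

v1: -9,-10,-11,-12,-13,-14,-15,-16,-17,-18,-19,-20,-21,-22,-23,-24
v2: 12,12,12,12,12,12,12,12,12,12,12,12,12,12,12,12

steps = 6; useful = 96; efficiency = 96/96 = 1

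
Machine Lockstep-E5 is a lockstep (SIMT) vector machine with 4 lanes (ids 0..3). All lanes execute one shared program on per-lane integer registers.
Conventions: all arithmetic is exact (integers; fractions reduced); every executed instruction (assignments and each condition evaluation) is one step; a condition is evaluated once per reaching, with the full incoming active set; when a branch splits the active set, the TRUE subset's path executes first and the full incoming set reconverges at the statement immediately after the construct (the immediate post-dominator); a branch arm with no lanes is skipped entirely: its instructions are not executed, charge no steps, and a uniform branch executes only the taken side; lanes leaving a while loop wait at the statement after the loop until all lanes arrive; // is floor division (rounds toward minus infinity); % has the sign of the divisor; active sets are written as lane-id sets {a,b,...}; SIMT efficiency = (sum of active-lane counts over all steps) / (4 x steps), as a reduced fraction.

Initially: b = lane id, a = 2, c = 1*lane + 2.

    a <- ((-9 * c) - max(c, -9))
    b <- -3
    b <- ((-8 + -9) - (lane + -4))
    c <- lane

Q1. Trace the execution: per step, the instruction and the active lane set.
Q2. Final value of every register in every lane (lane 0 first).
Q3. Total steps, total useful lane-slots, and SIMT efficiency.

step 0: a <- ((-9 * c) - max(c, -9)) {0,1,2,3}
step 1: b <- -3                      {0,1,2,3}
step 2: b <- ((-8 + -9) - (lane + -4)) {0,1,2,3}
step 3: c <- lane                    {0,1,2,3}

Answer: 4 steps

b: -13,-14,-15,-16
a: -20,-30,-40,-50
c: 0,1,2,3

steps = 4; useful = 16; efficiency = 16/16 = 1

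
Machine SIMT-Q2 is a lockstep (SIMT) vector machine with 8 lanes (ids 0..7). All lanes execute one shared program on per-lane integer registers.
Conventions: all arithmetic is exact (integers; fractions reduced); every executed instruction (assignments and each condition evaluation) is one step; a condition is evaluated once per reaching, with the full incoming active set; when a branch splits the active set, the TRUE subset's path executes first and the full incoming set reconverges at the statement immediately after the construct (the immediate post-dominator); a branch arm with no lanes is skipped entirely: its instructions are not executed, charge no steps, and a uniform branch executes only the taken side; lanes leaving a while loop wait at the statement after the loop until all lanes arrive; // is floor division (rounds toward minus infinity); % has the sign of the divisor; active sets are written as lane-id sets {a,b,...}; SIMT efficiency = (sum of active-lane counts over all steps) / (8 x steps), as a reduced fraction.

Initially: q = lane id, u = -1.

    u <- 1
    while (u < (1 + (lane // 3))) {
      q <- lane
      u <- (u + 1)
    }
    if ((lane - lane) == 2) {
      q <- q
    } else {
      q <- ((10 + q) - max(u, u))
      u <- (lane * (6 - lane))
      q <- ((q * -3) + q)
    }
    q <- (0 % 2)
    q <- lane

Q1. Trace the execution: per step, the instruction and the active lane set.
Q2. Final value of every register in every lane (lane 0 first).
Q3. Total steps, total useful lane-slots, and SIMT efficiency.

step 0: u <- 1                       {0,1,2,3,4,5,6,7}
step 1: eval (u < (1 + (lane // 3))) {0,1,2,3,4,5,6,7}
step 2: q <- lane                    {3,4,5,6,7}
step 3: u <- (u + 1)                 {3,4,5,6,7}
step 4: eval (u < (1 + (lane // 3))) {3,4,5,6,7}
step 5: q <- lane                    {6,7}
step 6: u <- (u + 1)                 {6,7}
step 7: eval (u < (1 + (lane // 3))) {6,7}
step 8: eval ((lane - lane) == 2)    {0,1,2,3,4,5,6,7}
step 9: q <- ((10 + q) - max(u, u))  {0,1,2,3,4,5,6,7}
step 10: u <- (lane * (6 - lane))     {0,1,2,3,4,5,6,7}
step 11: q <- ((q * -3) + q)          {0,1,2,3,4,5,6,7}
step 12: q <- (0 % 2)                 {0,1,2,3,4,5,6,7}
step 13: q <- lane                    {0,1,2,3,4,5,6,7}

Answer: 14 steps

q: 0,1,2,3,4,5,6,7
u: 0,5,8,9,8,5,0,-7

steps = 14; useful = 85; efficiency = 85/112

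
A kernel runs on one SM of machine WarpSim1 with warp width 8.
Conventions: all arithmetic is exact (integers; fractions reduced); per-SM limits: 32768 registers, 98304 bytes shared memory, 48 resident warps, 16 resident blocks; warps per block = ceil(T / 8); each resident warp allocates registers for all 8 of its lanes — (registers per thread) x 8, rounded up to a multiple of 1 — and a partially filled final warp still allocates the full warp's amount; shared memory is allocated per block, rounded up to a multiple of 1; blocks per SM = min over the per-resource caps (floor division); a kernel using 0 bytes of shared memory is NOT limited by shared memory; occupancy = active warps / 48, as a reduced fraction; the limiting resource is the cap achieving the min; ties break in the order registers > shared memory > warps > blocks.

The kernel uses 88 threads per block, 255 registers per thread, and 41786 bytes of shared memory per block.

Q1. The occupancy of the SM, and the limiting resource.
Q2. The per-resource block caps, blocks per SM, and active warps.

Answer: occupancy 11/48, limited by registers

registers: 1 block
shared memory: 2 blocks
warps: 4 blocks
blocks: 16 blocks

Answer: 1 block, 11 active warps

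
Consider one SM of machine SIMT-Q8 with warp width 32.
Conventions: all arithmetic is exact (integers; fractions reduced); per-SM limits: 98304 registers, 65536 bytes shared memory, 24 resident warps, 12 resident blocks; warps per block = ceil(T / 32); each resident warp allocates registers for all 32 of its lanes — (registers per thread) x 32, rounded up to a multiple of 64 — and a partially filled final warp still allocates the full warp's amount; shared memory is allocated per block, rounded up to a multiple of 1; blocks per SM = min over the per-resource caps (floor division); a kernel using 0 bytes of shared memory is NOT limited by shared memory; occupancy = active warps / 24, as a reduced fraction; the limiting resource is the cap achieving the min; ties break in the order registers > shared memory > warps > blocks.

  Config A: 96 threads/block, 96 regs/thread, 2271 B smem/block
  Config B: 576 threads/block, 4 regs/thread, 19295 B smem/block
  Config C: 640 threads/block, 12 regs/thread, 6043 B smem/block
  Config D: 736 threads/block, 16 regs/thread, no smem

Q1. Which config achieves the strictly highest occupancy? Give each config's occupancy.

occupancies: A 1, B 3/4, C 5/6, D 23/24

Answer: A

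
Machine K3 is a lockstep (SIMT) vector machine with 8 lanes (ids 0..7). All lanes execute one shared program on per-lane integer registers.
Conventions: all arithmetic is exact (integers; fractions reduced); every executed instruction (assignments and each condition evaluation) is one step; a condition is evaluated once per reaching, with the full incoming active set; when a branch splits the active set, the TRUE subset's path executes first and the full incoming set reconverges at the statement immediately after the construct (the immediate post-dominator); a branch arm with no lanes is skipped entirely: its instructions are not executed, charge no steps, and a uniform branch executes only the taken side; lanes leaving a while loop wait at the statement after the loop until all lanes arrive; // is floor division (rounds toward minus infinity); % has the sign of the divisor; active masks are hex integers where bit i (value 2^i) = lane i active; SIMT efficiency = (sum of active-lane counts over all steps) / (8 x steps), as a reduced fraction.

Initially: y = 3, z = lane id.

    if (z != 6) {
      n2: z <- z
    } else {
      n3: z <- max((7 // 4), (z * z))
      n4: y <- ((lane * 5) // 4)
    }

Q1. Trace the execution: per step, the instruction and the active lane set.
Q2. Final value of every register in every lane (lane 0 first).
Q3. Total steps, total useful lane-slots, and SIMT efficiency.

step 0: eval (z != 6)                0xff
step 1: z <- z                       0xbf
step 2: z <- max((7 // 4), (z * z))  0x40
step 3: y <- ((lane * 5) // 4)       0x40

Answer: 4 steps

y: 3,3,3,3,3,3,7,3
z: 0,1,2,3,4,5,36,7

steps = 4; useful = 17; efficiency = 17/32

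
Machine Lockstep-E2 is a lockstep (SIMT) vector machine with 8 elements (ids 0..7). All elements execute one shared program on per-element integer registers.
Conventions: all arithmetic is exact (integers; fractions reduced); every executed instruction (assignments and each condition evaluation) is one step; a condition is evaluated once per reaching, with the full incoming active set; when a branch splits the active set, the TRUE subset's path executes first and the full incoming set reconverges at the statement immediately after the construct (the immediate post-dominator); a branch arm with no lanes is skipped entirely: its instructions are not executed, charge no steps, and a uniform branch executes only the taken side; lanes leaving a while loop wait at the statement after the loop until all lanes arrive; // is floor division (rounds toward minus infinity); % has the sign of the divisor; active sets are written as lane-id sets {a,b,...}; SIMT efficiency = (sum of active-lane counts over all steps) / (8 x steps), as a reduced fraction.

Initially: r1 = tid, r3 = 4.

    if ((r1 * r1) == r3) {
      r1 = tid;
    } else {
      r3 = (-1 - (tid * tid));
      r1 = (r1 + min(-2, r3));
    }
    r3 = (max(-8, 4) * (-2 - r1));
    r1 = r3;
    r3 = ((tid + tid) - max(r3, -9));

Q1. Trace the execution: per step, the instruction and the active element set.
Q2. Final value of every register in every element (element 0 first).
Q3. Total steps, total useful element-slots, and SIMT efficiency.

step 0: eval ((r1 * r1) == r3)       {0,1,2,3,4,5,6,7}
step 1: r1 <- tid                    {2}
step 2: r3 <- (-1 - (tid * tid))     {0,1,3,4,5,6,7}
step 3: r1 <- (r1 + min(-2, r3))     {0,1,3,4,5,6,7}
step 4: r3 <- (max(-8, 4) * (-2 - r1)) {0,1,2,3,4,5,6,7}
step 5: r1 <- r3                     {0,1,2,3,4,5,6,7}
step 6: r3 <- ((tid + tid) - max(r3, -9)) {0,1,2,3,4,5,6,7}

Answer: 7 steps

r1: 0,-4,-16,20,44,76,116,164
r3: 0,6,13,-14,-36,-66,-104,-150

steps = 7; useful = 47; efficiency = 47/56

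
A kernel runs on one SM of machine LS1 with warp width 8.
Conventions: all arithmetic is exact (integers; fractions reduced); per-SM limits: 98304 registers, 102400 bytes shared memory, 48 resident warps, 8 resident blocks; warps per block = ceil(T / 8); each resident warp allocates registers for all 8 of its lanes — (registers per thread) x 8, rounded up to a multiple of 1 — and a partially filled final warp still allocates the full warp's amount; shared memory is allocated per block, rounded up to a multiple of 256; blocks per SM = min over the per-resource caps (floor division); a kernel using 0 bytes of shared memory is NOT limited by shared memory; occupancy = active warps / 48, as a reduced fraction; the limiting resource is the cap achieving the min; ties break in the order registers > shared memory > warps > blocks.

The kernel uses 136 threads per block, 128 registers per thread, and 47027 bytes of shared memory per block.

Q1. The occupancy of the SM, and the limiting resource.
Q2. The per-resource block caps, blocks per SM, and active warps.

Answer: occupancy 17/24, limited by shared memory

registers: 5 blocks
shared memory: 2 blocks
warps: 2 blocks
blocks: 8 blocks

Answer: 2 blocks, 34 active warps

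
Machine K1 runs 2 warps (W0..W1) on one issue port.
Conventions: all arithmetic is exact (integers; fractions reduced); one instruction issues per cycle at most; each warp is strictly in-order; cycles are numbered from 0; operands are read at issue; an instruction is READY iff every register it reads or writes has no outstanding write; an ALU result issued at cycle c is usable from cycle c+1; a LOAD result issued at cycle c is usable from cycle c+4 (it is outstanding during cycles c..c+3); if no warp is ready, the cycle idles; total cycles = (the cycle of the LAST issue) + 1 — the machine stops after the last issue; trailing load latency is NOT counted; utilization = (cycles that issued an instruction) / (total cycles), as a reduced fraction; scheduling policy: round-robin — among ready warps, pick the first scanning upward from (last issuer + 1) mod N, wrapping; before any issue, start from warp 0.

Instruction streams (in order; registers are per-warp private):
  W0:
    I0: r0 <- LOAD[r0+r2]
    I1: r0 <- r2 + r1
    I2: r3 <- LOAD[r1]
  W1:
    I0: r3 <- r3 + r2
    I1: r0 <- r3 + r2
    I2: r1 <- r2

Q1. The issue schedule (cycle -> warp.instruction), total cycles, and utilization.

cycle 0: W0.I0
cycle 1: W1.I0
cycle 2: W1.I1
cycle 3: W1.I2
cycle 4: W0.I1
cycle 5: W0.I2

Answer: 6 cycles, utilization 1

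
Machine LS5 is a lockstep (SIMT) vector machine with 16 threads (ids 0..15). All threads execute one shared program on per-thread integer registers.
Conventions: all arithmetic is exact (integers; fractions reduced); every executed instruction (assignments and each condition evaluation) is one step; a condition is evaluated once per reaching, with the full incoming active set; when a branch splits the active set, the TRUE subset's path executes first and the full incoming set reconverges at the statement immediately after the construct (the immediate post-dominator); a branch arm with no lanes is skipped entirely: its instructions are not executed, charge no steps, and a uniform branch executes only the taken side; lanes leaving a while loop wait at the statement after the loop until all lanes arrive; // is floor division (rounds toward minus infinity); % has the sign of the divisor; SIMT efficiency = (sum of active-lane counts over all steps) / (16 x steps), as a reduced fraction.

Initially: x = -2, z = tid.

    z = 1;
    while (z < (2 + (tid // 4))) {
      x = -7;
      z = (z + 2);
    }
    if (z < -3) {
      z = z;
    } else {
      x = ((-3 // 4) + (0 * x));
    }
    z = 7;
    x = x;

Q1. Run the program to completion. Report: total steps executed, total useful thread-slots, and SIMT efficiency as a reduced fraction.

Answer: 12 steps, 168 useful, 7/8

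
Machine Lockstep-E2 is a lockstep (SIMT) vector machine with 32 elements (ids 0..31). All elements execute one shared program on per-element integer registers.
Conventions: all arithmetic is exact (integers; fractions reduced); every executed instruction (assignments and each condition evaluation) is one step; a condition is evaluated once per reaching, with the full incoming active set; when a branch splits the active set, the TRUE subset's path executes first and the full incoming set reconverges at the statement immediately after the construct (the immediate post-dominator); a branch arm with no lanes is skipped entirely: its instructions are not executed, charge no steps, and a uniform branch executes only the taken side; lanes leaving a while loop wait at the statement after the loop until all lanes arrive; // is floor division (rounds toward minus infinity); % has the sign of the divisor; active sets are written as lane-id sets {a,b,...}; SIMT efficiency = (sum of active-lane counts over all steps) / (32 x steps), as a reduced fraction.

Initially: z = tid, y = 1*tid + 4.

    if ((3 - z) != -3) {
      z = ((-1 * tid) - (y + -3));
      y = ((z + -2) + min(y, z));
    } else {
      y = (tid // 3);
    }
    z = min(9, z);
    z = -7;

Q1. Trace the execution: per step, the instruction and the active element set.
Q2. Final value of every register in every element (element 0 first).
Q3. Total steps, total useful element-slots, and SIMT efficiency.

step 0: eval ((3 - z) != -3)         {0,1,2,3,4,5,6,7,8,9,10,11,12,13,14,15,16,17,18,19,20,21,22,23,24,25,26,27,28,29,30,31}
step 1: z <- ((-1 * tid) - (y + -3)) {0,1,2,3,4,5,7,8,9,10,11,12,13,14,15,16,17,18,19,20,21,22,23,24,25,26,27,28,29,30,31}
step 2: y <- ((z + -2) + min(y, z))  {0,1,2,3,4,5,7,8,9,10,11,12,13,14,15,16,17,18,19,20,21,22,23,24,25,26,27,28,29,30,31}
step 3: y <- (tid // 3)              {6}
step 4: z <- min(9, z)               {0,1,2,3,4,5,6,7,8,9,10,11,12,13,14,15,16,17,18,19,20,21,22,23,24,25,26,27,28,29,30,31}
step 5: z <- -7                      {0,1,2,3,4,5,6,7,8,9,10,11,12,13,14,15,16,17,18,19,20,21,22,23,24,25,26,27,28,29,30,31}

Answer: 6 steps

z: -7,-7,-7,-7,-7,-7,-7,-7,-7,-7,-7,-7,-7,-7,-7,-7,-7,-7,-7,-7,-7,-7,-7,-7,-7,-7,-7,-7,-7,-7,-7,-7
y: -4,-8,-12,-16,-20,-24,2,-32,-36,-40,-44,-48,-52,-56,-60,-64,-68,-72,-76,-80,-84,-88,-92,-96,-100,-104,-108,-112,-116,-120,-124,-128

steps = 6; useful = 159; efficiency = 159/192 = 53/64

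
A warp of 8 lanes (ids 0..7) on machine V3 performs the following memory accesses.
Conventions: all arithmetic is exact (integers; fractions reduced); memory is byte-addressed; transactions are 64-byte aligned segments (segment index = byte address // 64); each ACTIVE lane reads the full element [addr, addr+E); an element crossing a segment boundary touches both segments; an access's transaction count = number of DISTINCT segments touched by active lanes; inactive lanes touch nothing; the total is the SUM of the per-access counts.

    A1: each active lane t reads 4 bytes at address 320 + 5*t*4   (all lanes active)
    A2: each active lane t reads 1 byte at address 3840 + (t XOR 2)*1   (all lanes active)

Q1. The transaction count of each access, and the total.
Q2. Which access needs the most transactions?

A1: 3 transactions
A2: 1 transaction

Answer: 3,1; total 4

Answer: A1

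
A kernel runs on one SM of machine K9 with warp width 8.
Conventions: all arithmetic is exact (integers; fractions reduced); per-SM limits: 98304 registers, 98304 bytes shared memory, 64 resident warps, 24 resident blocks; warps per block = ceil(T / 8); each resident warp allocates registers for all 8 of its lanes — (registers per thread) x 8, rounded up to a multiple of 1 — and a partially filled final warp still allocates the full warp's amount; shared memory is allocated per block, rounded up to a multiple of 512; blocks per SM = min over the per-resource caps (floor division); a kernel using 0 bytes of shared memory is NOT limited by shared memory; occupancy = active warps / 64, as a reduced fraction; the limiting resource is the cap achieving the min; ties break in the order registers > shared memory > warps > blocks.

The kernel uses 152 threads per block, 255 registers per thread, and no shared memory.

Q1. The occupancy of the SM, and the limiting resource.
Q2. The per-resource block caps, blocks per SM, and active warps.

Answer: occupancy 19/32, limited by registers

registers: 2 blocks
shared memory: no limit (kernel uses none)
warps: 3 blocks
blocks: 24 blocks

Answer: 2 blocks, 38 active warps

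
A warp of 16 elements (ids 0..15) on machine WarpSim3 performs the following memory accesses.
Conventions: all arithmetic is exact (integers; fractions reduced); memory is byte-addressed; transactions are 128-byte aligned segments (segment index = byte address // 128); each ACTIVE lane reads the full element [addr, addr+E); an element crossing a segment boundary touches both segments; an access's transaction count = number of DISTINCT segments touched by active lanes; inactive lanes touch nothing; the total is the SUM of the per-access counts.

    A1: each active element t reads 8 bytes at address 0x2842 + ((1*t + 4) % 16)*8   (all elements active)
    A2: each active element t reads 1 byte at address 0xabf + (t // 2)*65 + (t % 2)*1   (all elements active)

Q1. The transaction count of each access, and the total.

A1: 2 transactions
A2: 5 transactions

Answer: 2,5; total 7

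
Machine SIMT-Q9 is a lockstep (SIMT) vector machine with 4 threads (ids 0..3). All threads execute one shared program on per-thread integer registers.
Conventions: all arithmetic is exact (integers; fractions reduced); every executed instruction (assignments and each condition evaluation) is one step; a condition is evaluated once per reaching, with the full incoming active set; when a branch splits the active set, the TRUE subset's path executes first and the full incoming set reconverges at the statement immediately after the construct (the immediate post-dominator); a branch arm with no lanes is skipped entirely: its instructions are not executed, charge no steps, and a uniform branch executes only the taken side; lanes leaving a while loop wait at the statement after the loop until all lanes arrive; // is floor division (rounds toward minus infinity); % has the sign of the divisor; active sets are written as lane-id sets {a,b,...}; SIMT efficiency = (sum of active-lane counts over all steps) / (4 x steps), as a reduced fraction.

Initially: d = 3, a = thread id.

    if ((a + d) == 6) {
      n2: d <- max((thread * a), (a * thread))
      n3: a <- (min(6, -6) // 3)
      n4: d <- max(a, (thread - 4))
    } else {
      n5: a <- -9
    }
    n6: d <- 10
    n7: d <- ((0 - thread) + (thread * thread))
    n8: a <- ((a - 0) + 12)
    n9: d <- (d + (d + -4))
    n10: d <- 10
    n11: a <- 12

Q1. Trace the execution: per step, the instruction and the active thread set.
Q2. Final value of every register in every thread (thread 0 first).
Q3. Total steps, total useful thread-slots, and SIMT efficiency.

step 0: eval ((a + d) == 6)          {0,1,2,3}
step 1: d <- max((thread * a), (a * thread)) {3}
step 2: a <- (min(6, -6) // 3)       {3}
step 3: d <- max(a, (thread - 4))    {3}
step 4: a <- -9                      {0,1,2}
step 5: d <- 10                      {0,1,2,3}
step 6: d <- ((0 - thread) + (thread * thread)) {0,1,2,3}
step 7: a <- ((a - 0) + 12)          {0,1,2,3}
step 8: d <- (d + (d + -4))          {0,1,2,3}
step 9: d <- 10                      {0,1,2,3}
step 10: a <- 12                      {0,1,2,3}

Answer: 11 steps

d: 10,10,10,10
a: 12,12,12,12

steps = 11; useful = 34; efficiency = 34/44 = 17/22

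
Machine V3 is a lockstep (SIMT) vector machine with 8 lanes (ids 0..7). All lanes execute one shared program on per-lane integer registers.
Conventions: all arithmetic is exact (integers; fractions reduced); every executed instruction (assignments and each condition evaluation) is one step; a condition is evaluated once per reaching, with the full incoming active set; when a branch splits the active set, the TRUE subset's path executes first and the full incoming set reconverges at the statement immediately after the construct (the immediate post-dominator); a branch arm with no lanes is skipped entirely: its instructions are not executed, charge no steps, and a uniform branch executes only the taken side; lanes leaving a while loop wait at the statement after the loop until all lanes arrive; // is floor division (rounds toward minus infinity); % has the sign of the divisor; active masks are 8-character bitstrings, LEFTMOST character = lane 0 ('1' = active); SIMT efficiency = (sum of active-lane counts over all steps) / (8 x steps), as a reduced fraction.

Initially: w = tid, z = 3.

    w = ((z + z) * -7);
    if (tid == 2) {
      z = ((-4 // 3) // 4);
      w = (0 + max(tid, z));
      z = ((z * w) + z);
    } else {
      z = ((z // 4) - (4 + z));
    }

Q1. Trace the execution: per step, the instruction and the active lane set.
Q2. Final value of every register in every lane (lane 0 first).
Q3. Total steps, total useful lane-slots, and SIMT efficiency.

step 0: w <- ((z + z) * -7)          11111111
step 1: eval (tid == 2)              11111111
step 2: z <- ((-4 // 3) // 4)        00100000
step 3: w <- (0 + max(tid, z))       00100000
step 4: z <- ((z * w) + z)           00100000
step 5: z <- ((z // 4) - (4 + z))    11011111

Answer: 6 steps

w: -42,-42,2,-42,-42,-42,-42,-42
z: -7,-7,-3,-7,-7,-7,-7,-7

steps = 6; useful = 26; efficiency = 26/48 = 13/24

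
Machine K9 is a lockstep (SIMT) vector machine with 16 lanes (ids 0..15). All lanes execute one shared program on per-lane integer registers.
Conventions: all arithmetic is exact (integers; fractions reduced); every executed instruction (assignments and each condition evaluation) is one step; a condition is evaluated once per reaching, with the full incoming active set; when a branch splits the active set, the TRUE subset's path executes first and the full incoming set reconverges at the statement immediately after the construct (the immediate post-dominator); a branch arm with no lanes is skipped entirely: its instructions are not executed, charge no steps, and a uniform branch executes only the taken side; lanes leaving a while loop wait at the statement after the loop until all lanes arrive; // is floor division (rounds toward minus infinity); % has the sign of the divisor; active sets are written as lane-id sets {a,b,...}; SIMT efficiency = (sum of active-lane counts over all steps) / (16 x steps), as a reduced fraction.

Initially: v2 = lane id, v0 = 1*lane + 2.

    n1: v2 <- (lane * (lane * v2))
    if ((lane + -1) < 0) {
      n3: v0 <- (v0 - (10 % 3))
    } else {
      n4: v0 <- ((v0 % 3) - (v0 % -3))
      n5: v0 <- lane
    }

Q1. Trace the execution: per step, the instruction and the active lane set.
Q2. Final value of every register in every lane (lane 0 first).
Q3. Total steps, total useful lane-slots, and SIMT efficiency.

step 0: v2 <- (lane * (lane * v2))   {0,1,2,3,4,5,6,7,8,9,10,11,12,13,14,15}
step 1: eval ((lane + -1) < 0)       {0,1,2,3,4,5,6,7,8,9,10,11,12,13,14,15}
step 2: v0 <- (v0 - (10 % 3))        {0}
step 3: v0 <- ((v0 % 3) - (v0 % -3)) {1,2,3,4,5,6,7,8,9,10,11,12,13,14,15}
step 4: v0 <- lane                   {1,2,3,4,5,6,7,8,9,10,11,12,13,14,15}

Answer: 5 steps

v2: 0,1,8,27,64,125,216,343,512,729,1000,1331,1728,2197,2744,3375
v0: 1,1,2,3,4,5,6,7,8,9,10,11,12,13,14,15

steps = 5; useful = 63; efficiency = 63/80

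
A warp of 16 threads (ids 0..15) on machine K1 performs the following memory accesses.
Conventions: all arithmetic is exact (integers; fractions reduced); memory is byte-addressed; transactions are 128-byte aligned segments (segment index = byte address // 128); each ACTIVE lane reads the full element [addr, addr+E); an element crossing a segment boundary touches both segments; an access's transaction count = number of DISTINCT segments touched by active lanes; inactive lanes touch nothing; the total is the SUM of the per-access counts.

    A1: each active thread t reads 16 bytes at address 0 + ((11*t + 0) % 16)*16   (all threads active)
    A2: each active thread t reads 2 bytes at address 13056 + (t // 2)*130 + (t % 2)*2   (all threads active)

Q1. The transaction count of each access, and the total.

A1: 2 transactions
A2: 8 transactions

Answer: 2,8; total 10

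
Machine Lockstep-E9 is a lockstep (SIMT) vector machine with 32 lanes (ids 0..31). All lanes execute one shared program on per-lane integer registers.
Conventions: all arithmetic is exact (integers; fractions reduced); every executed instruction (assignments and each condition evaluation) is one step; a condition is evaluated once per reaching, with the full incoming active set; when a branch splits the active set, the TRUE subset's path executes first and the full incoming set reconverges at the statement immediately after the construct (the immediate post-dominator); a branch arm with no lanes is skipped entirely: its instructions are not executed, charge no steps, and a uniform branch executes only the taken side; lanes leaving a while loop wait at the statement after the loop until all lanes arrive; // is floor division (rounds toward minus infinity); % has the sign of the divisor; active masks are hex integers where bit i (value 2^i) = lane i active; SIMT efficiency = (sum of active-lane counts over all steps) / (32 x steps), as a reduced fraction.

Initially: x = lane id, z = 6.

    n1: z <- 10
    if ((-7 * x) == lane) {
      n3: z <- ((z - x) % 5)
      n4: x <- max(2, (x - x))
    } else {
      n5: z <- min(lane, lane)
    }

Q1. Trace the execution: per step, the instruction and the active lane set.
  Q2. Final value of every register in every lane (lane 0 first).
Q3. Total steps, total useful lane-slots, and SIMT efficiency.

step 0: z <- 10                      0xffffffff
step 1: eval ((-7 * x) == lane)      0xffffffff
step 2: z <- ((z - x) % 5)           0x00000001
step 3: x <- max(2, (x - x))         0x00000001
step 4: z <- min(lane, lane)         0xfffffffe

Answer: 5 steps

x: 2,1,2,3,4,5,6,7,8,9,10,11,12,13,14,15,16,17,18,19,20,21,22,23,24,25,26,27,28,29,30,31
z: 0,1,2,3,4,5,6,7,8,9,10,11,12,13,14,15,16,17,18,19,20,21,22,23,24,25,26,27,28,29,30,31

steps = 5; useful = 97; efficiency = 97/160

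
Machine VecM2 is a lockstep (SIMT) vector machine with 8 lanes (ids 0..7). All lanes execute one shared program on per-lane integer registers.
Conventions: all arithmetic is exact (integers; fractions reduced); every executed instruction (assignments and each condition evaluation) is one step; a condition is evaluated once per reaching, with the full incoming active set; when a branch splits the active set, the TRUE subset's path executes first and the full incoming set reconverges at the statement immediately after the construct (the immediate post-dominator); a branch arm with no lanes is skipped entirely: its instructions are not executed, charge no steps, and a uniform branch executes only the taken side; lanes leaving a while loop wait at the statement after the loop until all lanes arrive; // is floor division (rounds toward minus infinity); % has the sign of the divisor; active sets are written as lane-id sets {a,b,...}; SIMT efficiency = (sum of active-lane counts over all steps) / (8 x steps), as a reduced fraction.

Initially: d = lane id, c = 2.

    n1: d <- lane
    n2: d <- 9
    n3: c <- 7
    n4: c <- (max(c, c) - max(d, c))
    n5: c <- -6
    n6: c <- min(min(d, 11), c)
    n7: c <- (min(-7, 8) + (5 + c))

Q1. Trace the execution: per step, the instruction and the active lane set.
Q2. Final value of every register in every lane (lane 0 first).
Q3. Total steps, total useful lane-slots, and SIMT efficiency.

step 0: d <- lane                    {0,1,2,3,4,5,6,7}
step 1: d <- 9                       {0,1,2,3,4,5,6,7}
step 2: c <- 7                       {0,1,2,3,4,5,6,7}
step 3: c <- (max(c, c) - max(d, c)) {0,1,2,3,4,5,6,7}
step 4: c <- -6                      {0,1,2,3,4,5,6,7}
step 5: c <- min(min(d, 11), c)      {0,1,2,3,4,5,6,7}
step 6: c <- (min(-7, 8) + (5 + c))  {0,1,2,3,4,5,6,7}

Answer: 7 steps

d: 9,9,9,9,9,9,9,9
c: -8,-8,-8,-8,-8,-8,-8,-8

steps = 7; useful = 56; efficiency = 56/56 = 1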